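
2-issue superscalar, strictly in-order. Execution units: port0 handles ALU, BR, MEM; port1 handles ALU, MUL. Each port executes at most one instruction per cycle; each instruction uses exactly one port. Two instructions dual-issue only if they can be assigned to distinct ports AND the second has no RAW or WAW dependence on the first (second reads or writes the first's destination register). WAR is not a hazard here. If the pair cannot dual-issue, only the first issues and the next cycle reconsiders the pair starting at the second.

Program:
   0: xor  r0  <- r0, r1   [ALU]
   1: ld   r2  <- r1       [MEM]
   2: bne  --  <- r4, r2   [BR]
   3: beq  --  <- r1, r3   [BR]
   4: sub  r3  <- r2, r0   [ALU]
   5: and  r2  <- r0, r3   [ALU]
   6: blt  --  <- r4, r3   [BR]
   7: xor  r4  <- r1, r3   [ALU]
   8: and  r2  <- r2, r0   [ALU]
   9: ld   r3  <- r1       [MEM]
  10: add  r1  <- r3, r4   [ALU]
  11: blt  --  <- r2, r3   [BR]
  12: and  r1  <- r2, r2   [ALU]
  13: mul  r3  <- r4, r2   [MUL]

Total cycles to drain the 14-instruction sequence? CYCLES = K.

c0: i0+i1 xor.ALU+ld.MEM  dual
c1: i2 bne.BR  no-port BR/BR
c2: i3+i4 beq.BR+sub.ALU  dual
c3: i5+i6 and.ALU+blt.BR  dual
c4: i7+i8 xor.ALU+and.ALU  dual
c5: i9 ld.MEM  RAW r3
c6: i10+i11 add.ALU+blt.BR  dual
c7: i12+i13 and.ALU+mul.MUL  dual

CYCLES = 8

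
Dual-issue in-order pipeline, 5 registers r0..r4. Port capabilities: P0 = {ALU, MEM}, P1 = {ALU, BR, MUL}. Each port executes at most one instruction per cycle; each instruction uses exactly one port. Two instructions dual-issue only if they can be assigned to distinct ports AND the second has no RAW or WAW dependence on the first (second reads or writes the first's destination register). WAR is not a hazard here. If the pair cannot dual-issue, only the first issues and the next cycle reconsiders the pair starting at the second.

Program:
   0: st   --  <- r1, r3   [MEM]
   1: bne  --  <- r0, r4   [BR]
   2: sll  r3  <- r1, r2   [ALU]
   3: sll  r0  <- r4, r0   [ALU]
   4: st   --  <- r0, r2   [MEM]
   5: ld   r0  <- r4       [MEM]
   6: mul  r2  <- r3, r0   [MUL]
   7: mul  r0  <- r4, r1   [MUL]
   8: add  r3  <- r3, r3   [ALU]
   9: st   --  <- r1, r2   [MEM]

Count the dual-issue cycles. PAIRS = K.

PAIRS = 3

t=0 i0+i1:st/bne ; pair
t=1 i2+i3:sll/sll ; pair
t=2 i4:st ; no-port MEM/MEM
t=3 i5:ld ; RAW r0
t=4 i6:mul ; no-port MUL/MUL
t=5 i7+i8:mul/add ; pair
t=6 i9:st ; tail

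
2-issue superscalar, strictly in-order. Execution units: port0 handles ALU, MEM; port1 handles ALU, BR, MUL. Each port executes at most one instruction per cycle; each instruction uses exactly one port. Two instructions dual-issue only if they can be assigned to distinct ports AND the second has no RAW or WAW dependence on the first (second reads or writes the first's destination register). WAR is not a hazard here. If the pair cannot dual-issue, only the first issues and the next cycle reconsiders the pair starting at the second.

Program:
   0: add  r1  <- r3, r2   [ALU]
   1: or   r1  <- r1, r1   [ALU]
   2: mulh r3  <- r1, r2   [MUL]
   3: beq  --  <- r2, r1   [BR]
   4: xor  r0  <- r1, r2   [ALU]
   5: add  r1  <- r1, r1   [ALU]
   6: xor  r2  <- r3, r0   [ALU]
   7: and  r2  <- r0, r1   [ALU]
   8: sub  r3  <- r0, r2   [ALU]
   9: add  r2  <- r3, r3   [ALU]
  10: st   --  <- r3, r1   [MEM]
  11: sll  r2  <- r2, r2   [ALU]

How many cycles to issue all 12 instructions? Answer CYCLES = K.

CYCLES = 9

t=0 i0:add.ALU ; RAW+WAW r1
t=1 i1:or.ALU ; RAW r1
t=2 i2:mulh.MUL ; no-port MUL/BR
t=3 i3/i4:beq.BR xor.ALU ; 2-wide
t=4 i5/i6:add.ALU xor.ALU ; 2-wide
t=5 i7:and.ALU ; RAW r2
t=6 i8:sub.ALU ; RAW r3
t=7 i9/i10:add.ALU st.MEM ; 2-wide
t=8 i11:sll.ALU ; tail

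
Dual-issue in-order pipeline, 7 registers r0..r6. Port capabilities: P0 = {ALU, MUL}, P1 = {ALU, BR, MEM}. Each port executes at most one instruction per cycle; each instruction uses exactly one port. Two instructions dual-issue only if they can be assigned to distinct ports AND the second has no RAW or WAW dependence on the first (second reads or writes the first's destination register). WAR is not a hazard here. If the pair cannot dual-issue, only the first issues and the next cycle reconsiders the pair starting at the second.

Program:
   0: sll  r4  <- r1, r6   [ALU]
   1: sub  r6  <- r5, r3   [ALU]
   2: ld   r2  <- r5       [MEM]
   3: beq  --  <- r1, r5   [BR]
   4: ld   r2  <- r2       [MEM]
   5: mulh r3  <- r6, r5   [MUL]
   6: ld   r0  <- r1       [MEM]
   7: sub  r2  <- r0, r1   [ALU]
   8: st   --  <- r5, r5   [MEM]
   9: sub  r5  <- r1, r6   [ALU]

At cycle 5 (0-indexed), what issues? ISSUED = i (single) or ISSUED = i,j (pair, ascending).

t=0 i0+i1:sll sub ; dual
t=1 i2:ld ; no-port MEM/BR
t=2 i3:beq ; no-port BR/MEM
t=3 i4+i5:ld mulh ; dual
t=4 i6:ld ; RAW r0
t=5 i7+i8:sub st ; dual
t=6 i9:sub ; tail

ISSUED = 7,8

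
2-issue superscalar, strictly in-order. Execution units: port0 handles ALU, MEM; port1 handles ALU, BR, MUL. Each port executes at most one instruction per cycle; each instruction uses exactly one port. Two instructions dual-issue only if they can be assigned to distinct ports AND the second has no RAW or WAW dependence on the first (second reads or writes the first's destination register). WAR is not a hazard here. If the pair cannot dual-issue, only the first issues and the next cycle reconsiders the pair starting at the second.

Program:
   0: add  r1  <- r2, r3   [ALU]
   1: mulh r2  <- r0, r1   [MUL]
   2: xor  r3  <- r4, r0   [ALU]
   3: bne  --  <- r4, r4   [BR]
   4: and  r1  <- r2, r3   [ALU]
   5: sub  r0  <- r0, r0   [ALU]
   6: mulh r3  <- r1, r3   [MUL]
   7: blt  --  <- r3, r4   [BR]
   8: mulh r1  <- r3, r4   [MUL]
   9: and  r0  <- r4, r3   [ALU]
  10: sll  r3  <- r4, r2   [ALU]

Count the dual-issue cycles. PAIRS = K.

#0 head=0: add.ALU i0 RAW r1
#1 head=1: mulh.MUL/xor.ALU i1+i2 2-wide
#2 head=3: bne.BR/and.ALU i3+i4 2-wide
#3 head=5: sub.ALU/mulh.MUL i5+i6 2-wide
#4 head=7: blt.BR i7 no-port BR/MUL
#5 head=8: mulh.MUL/and.ALU i8+i9 2-wide
#6 head=10: sll.ALU i10 tail

PAIRS = 4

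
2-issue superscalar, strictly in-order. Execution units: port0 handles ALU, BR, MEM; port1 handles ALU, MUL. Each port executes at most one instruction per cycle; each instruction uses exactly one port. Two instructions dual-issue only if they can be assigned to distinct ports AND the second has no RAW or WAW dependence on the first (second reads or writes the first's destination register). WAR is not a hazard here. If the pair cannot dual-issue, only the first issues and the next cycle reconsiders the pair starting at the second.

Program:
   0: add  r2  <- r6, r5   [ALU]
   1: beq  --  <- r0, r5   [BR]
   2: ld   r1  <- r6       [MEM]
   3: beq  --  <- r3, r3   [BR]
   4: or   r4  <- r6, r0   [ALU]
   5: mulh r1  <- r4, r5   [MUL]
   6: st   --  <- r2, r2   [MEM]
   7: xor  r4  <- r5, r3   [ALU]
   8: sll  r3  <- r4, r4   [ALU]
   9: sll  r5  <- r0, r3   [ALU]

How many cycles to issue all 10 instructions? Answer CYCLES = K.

c0: i0,i1 add.ALU/beq.BR  dual
c1: i2 ld.MEM  no-port MEM/BR
c2: i3,i4 beq.BR/or.ALU  dual
c3: i5,i6 mulh.MUL/st.MEM  dual
c4: i7 xor.ALU  RAW r4
c5: i8 sll.ALU  RAW r3
c6: i9 sll.ALU  tail

CYCLES = 7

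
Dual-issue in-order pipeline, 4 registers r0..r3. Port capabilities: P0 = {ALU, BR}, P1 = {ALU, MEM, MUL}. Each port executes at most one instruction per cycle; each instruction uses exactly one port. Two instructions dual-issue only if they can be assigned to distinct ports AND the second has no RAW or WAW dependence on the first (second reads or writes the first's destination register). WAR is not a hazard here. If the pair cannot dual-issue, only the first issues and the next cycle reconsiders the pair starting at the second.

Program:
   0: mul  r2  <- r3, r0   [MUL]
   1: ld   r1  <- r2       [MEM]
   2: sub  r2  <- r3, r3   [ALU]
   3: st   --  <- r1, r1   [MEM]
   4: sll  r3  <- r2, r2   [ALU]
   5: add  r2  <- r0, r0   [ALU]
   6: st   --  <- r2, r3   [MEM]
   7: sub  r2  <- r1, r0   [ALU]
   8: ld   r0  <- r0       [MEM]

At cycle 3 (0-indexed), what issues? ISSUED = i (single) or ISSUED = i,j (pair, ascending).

#0 head=0: mul i0 no-port MUL/MEM
#1 head=1: ld;sub i1,i2 2-wide
#2 head=3: st;sll i3,i4 2-wide
#3 head=5: add i5 RAW r2
#4 head=6: st;sub i6,i7 2-wide
#5 head=8: ld i8 tail

ISSUED = 5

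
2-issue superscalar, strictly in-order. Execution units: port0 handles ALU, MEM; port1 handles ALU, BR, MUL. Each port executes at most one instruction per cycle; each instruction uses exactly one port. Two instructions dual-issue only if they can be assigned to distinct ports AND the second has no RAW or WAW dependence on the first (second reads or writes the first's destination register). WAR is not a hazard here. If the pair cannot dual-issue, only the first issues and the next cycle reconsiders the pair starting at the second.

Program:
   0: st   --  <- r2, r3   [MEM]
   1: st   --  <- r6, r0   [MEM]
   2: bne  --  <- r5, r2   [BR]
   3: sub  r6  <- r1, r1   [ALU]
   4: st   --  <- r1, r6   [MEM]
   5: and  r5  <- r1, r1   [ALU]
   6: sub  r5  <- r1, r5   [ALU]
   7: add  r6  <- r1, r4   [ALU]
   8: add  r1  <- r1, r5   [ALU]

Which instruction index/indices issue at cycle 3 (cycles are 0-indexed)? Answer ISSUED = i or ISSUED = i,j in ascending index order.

  cy0 -> i0 (st) no-port MEM/MEM
  cy1 -> i1+i2 (st;bne) dual
  cy2 -> i3 (sub) RAW r6
  cy3 -> i4+i5 (st;and) dual
  cy4 -> i6+i7 (sub;add) dual
  cy5 -> i8 (add) tail

ISSUED = 4,5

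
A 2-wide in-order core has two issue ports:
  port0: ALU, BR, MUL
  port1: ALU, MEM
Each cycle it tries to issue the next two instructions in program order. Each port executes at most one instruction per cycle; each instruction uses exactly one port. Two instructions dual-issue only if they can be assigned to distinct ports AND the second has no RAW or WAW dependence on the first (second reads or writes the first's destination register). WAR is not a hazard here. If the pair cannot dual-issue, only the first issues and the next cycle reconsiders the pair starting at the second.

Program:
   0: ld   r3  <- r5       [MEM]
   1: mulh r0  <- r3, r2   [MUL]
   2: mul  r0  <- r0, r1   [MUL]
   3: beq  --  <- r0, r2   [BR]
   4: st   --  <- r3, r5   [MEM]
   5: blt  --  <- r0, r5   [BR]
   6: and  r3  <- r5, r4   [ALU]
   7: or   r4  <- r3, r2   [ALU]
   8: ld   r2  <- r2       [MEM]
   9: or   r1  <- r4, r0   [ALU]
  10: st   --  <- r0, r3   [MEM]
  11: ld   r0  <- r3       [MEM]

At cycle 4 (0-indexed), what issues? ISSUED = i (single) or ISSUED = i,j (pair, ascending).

ISSUED = 5,6

  cy0 -> i0 (ld) RAW r3
  cy1 -> i1 (mulh) no-port MUL/MUL
  cy2 -> i2 (mul) no-port MUL/BR
  cy3 -> i3+i4 (beq st) 2-wide
  cy4 -> i5+i6 (blt and) 2-wide
  cy5 -> i7+i8 (or ld) 2-wide
  cy6 -> i9+i10 (or st) 2-wide
  cy7 -> i11 (ld) tail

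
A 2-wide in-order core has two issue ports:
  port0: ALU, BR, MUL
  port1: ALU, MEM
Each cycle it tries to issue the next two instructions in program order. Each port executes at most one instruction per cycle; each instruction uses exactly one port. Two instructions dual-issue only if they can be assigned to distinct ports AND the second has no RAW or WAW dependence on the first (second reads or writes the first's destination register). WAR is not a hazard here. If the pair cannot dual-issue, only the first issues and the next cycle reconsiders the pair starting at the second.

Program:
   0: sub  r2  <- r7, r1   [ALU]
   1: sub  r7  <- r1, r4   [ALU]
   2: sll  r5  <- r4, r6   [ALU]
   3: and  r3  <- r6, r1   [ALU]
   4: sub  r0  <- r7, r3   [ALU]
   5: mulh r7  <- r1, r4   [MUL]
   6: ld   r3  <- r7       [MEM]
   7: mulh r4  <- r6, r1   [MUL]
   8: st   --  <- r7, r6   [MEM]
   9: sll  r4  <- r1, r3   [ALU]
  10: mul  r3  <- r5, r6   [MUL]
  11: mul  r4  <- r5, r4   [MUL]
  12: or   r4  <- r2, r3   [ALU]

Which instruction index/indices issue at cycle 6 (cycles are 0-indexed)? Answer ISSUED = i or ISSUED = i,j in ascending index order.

ISSUED = 11

[0] i0+i1  sub+sub  -- 2-wide
[1] i2+i3  sll+and  -- 2-wide
[2] i4+i5  sub+mulh  -- 2-wide
[3] i6+i7  ld+mulh  -- 2-wide
[4] i8+i9  st+sll  -- 2-wide
[5] i10  mul  -- no-port MUL/MUL
[6] i11  mul  -- WAW r4
[7] i12  or  -- tail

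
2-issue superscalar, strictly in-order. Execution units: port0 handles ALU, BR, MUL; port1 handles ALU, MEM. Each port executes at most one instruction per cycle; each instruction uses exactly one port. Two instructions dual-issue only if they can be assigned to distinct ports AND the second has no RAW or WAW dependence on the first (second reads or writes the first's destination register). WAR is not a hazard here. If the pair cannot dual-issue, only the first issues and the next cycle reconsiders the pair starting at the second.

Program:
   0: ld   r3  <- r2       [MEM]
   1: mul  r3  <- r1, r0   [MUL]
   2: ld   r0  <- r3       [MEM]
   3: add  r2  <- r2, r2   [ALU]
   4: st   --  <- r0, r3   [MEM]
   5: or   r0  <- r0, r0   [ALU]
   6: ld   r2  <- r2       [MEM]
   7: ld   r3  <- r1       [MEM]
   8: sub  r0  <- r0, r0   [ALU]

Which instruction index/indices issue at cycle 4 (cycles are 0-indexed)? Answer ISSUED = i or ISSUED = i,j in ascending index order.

c0: i0 ld  WAW r3
c1: i1 mul  RAW r3
c2: i2/i3 ld;add  pair
c3: i4/i5 st;or  pair
c4: i6 ld  no-port MEM/MEM
c5: i7/i8 ld;sub  pair

ISSUED = 6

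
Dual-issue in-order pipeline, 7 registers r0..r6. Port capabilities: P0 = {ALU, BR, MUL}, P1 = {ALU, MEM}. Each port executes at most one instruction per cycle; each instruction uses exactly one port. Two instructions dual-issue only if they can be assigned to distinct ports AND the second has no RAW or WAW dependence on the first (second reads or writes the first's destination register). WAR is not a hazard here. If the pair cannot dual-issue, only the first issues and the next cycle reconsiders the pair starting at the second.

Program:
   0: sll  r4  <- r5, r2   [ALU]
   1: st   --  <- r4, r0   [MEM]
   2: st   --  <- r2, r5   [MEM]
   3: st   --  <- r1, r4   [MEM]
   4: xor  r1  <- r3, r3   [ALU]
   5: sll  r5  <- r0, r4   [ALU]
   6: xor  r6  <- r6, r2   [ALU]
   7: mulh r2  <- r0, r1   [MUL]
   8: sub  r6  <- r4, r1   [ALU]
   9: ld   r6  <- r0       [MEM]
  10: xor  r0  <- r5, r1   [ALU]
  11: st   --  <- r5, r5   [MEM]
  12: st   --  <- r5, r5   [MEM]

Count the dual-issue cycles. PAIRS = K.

t=0 i0:sll ; RAW r4
t=1 i1:st ; no-port MEM/MEM
t=2 i2:st ; no-port MEM/MEM
t=3 i3/i4:st xor ; dual
t=4 i5/i6:sll xor ; dual
t=5 i7/i8:mulh sub ; dual
t=6 i9/i10:ld xor ; dual
t=7 i11:st ; no-port MEM/MEM
t=8 i12:st ; tail

PAIRS = 4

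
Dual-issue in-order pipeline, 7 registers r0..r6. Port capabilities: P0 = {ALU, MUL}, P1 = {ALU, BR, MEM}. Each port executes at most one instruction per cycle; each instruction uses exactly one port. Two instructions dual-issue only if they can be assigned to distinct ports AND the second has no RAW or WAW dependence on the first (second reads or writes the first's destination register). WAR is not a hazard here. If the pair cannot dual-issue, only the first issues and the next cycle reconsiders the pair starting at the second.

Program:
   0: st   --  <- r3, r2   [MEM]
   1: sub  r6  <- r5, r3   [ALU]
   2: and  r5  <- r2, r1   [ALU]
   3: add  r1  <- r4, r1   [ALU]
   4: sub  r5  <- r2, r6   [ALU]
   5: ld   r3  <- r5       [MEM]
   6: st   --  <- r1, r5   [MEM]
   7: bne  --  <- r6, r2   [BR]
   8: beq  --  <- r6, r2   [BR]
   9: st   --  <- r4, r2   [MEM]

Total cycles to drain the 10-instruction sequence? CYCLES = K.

c0: i0/i1 st+sub  pair
c1: i2/i3 and+add  pair
c2: i4 sub  RAW r5
c3: i5 ld  no-port MEM/MEM
c4: i6 st  no-port MEM/BR
c5: i7 bne  no-port BR/BR
c6: i8 beq  no-port BR/MEM
c7: i9 st  tail

CYCLES = 8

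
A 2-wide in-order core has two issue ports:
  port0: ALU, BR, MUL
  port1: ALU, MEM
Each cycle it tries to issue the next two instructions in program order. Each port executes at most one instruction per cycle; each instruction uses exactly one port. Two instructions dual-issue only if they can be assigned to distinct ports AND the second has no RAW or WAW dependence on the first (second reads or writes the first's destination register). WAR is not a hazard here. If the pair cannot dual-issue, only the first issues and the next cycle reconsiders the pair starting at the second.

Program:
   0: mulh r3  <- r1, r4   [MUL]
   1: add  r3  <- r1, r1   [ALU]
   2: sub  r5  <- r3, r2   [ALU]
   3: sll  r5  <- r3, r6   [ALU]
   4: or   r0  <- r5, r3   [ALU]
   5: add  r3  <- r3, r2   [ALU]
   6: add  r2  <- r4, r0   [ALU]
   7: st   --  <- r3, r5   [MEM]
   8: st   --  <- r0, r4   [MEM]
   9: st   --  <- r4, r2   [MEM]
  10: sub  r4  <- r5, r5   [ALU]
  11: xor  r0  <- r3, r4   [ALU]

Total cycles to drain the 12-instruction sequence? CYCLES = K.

CYCLES = 9

  cy0 -> i0 (mulh) WAW r3
  cy1 -> i1 (add) RAW r3
  cy2 -> i2 (sub) WAW r5
  cy3 -> i3 (sll) RAW r5
  cy4 -> i4&i5 (or add) 2-wide
  cy5 -> i6&i7 (add st) 2-wide
  cy6 -> i8 (st) no-port MEM/MEM
  cy7 -> i9&i10 (st sub) 2-wide
  cy8 -> i11 (xor) tail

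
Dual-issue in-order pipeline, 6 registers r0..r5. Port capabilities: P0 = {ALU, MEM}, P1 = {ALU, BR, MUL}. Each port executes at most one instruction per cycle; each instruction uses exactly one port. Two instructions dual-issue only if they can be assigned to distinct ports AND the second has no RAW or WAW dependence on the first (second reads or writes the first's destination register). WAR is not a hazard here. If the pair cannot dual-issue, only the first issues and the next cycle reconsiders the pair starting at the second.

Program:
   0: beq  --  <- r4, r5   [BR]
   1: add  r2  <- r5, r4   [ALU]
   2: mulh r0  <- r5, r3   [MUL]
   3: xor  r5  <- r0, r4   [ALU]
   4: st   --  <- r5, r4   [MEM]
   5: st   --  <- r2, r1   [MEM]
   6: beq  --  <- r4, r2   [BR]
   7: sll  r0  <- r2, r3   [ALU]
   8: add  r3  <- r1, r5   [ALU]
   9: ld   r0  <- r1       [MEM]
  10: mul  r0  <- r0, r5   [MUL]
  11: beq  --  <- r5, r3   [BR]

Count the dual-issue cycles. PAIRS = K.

  cy0 -> i0&i1 (beq+add) dual
  cy1 -> i2 (mulh) RAW r0
  cy2 -> i3 (xor) RAW r5
  cy3 -> i4 (st) no-port MEM/MEM
  cy4 -> i5&i6 (st+beq) dual
  cy5 -> i7&i8 (sll+add) dual
  cy6 -> i9 (ld) RAW+WAW r0
  cy7 -> i10 (mul) no-port MUL/BR
  cy8 -> i11 (beq) tail

PAIRS = 3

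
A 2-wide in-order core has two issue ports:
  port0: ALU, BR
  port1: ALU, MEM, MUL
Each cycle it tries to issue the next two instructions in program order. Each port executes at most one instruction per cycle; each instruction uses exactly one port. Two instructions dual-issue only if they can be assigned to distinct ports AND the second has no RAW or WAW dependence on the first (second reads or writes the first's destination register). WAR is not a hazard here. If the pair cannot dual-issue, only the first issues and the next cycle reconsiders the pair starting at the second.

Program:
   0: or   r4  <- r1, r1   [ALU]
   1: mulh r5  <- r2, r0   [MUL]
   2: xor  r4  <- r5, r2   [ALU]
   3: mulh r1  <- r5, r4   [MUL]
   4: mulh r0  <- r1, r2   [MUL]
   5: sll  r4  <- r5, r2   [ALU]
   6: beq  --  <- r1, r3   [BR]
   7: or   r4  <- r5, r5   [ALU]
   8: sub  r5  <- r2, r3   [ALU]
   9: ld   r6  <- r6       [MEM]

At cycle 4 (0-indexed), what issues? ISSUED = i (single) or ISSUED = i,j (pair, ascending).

c0: i0+i1 or+mulh  dual
c1: i2 xor  RAW r4
c2: i3 mulh  no-port MUL/MUL
c3: i4+i5 mulh+sll  dual
c4: i6+i7 beq+or  dual
c5: i8+i9 sub+ld  dual

ISSUED = 6,7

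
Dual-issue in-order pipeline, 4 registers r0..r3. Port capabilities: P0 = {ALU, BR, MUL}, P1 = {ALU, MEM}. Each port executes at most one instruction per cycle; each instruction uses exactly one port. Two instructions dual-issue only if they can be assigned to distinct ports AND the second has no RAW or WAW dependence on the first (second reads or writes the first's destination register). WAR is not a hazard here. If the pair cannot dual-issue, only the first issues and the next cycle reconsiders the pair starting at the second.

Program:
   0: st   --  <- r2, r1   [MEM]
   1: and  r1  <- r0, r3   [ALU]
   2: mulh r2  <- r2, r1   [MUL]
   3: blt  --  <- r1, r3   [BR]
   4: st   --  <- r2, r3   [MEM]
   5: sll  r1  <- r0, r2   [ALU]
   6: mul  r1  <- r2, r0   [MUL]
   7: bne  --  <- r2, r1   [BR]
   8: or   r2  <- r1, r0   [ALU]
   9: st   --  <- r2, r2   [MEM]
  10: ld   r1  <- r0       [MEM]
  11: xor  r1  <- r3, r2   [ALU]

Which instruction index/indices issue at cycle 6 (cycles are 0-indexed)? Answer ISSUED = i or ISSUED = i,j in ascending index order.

0. st.MEM;and.ALU @i0&i1  | 2-wide
1. mulh.MUL @i2  | no-port MUL/BR
2. blt.BR;st.MEM @i3&i4  | 2-wide
3. sll.ALU @i5  | WAW r1
4. mul.MUL @i6  | no-port MUL/BR
5. bne.BR;or.ALU @i7&i8  | 2-wide
6. st.MEM @i9  | no-port MEM/MEM
7. ld.MEM @i10  | WAW r1
8. xor.ALU @i11  | tail

ISSUED = 9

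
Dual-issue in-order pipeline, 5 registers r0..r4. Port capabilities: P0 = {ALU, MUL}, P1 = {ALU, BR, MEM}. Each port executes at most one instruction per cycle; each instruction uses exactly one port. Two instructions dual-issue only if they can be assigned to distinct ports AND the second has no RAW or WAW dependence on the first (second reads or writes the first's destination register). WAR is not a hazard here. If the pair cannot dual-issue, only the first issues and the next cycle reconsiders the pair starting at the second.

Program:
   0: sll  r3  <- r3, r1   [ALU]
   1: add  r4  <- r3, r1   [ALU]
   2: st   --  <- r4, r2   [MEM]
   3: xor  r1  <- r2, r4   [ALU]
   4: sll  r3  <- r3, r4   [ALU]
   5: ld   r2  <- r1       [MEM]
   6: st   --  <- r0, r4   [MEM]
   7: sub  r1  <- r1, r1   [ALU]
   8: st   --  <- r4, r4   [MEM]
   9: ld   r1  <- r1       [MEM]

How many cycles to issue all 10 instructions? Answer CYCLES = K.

0. sll.ALU @i0  | RAW r3
1. add.ALU @i1  | RAW r4
2. st.MEM+xor.ALU @i2+i3  | 2-wide
3. sll.ALU+ld.MEM @i4+i5  | 2-wide
4. st.MEM+sub.ALU @i6+i7  | 2-wide
5. st.MEM @i8  | no-port MEM/MEM
6. ld.MEM @i9  | tail

CYCLES = 7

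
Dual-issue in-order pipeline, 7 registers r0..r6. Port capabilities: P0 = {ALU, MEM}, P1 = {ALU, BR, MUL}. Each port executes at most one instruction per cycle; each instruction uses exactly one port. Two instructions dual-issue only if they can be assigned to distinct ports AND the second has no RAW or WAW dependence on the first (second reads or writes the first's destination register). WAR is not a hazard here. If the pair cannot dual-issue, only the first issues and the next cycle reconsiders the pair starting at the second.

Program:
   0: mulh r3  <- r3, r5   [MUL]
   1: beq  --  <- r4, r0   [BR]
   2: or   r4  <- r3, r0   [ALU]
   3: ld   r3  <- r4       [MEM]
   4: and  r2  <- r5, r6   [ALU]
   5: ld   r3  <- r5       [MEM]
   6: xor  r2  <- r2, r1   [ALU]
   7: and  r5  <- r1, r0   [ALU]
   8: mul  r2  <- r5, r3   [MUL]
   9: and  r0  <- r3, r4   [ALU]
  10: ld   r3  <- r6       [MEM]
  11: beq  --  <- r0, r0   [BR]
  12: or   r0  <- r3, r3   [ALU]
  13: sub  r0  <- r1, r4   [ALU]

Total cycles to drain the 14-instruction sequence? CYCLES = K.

CYCLES = 9

[0] i0  mulh  -- no-port MUL/BR
[1] i1+i2  beq+or  -- 2-wide
[2] i3+i4  ld+and  -- 2-wide
[3] i5+i6  ld+xor  -- 2-wide
[4] i7  and  -- RAW r5
[5] i8+i9  mul+and  -- 2-wide
[6] i10+i11  ld+beq  -- 2-wide
[7] i12  or  -- WAW r0
[8] i13  sub  -- tail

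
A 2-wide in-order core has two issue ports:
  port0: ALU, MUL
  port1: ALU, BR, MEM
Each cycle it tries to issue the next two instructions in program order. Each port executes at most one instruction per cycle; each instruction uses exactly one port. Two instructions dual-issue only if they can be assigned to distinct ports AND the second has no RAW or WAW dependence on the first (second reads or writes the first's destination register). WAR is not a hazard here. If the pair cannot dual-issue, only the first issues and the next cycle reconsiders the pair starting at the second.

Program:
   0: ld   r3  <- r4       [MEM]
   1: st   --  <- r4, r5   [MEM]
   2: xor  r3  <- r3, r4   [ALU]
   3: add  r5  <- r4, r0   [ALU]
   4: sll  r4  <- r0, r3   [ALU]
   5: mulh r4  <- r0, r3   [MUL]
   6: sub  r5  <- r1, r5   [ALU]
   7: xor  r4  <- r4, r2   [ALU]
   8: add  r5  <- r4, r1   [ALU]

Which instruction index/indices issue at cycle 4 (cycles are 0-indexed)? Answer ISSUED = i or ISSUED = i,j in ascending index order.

ISSUED = 7

c0: i0 ld  no-port MEM/MEM
c1: i1&i2 st xor  dual
c2: i3&i4 add sll  dual
c3: i5&i6 mulh sub  dual
c4: i7 xor  RAW r4
c5: i8 add  tail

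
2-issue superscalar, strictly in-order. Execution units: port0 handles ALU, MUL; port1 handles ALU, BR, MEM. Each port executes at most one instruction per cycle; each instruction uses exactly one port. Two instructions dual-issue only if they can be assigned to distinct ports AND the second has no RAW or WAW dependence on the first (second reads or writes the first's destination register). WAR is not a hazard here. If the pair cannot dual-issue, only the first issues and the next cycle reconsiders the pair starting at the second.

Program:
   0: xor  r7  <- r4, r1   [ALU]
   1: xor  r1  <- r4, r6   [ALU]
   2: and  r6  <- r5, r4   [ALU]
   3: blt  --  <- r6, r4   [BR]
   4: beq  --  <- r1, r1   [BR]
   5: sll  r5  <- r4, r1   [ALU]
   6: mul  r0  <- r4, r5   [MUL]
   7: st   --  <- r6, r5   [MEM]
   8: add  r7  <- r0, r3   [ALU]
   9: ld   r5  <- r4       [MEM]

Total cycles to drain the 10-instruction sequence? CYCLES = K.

CYCLES = 6

t=0 i0/i1:xor xor ; pair
t=1 i2:and ; RAW r6
t=2 i3:blt ; no-port BR/BR
t=3 i4/i5:beq sll ; pair
t=4 i6/i7:mul st ; pair
t=5 i8/i9:add ld ; pair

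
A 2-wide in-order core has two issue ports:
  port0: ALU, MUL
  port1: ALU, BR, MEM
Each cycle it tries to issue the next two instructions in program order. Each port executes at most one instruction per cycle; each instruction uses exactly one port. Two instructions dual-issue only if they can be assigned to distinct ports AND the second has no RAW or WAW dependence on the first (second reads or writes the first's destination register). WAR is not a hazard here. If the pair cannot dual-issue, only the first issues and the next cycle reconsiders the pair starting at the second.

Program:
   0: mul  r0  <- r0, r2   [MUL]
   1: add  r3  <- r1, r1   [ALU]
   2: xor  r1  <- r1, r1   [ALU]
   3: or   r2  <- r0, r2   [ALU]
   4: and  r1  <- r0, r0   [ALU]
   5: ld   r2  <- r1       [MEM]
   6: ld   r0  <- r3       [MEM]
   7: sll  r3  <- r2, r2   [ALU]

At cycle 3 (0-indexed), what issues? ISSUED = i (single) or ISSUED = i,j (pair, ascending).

t=0 i0+i1:mul/add ; dual
t=1 i2+i3:xor/or ; dual
t=2 i4:and ; RAW r1
t=3 i5:ld ; no-port MEM/MEM
t=4 i6+i7:ld/sll ; dual

ISSUED = 5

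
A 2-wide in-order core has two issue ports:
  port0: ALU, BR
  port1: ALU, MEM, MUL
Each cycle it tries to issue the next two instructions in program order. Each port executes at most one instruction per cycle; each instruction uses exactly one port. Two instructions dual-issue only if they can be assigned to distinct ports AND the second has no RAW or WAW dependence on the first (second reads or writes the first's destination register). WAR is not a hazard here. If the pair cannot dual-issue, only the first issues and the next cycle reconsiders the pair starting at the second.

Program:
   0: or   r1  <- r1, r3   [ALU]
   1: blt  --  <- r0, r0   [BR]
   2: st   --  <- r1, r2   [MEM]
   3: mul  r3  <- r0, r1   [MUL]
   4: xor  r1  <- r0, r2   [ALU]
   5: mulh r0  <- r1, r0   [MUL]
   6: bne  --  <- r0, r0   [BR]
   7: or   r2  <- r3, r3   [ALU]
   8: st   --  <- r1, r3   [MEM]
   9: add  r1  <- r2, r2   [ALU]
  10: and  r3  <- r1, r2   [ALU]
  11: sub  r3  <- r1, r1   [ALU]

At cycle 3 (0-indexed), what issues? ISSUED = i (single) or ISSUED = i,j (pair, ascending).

ISSUED = 5

#0 head=0: or.ALU/blt.BR i0+i1 dual
#1 head=2: st.MEM i2 no-port MEM/MUL
#2 head=3: mul.MUL/xor.ALU i3+i4 dual
#3 head=5: mulh.MUL i5 RAW r0
#4 head=6: bne.BR/or.ALU i6+i7 dual
#5 head=8: st.MEM/add.ALU i8+i9 dual
#6 head=10: and.ALU i10 WAW r3
#7 head=11: sub.ALU i11 tail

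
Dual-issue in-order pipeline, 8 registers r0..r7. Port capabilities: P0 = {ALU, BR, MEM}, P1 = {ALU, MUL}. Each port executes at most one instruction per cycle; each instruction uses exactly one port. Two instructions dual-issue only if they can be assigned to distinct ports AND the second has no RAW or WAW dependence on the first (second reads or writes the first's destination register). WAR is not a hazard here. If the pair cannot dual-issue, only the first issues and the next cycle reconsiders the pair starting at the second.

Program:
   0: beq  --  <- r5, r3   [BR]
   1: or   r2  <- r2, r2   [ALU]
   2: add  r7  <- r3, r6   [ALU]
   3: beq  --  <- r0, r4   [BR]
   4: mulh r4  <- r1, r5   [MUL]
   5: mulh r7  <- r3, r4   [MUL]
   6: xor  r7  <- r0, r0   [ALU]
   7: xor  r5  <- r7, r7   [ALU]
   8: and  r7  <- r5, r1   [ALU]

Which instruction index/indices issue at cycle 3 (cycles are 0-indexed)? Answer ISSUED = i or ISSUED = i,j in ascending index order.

ISSUED = 5

0. beq or @i0+i1  | dual
1. add beq @i2+i3  | dual
2. mulh @i4  | no-port MUL/MUL
3. mulh @i5  | WAW r7
4. xor @i6  | RAW r7
5. xor @i7  | RAW r5
6. and @i8  | tail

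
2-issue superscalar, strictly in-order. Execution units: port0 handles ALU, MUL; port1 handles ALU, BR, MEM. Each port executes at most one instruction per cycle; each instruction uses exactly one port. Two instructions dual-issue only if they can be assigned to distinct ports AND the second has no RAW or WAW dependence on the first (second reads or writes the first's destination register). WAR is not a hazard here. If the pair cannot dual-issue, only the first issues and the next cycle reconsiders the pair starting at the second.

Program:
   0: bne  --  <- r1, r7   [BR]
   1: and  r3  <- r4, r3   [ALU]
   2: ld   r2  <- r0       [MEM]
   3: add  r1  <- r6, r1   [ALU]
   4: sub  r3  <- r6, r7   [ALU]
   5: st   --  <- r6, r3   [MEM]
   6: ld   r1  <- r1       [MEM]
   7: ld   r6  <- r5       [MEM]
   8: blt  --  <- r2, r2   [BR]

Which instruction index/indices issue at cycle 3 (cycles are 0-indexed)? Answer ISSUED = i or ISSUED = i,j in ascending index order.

ISSUED = 5

  cy0 -> i0+i1 (bne and) pair
  cy1 -> i2+i3 (ld add) pair
  cy2 -> i4 (sub) RAW r3
  cy3 -> i5 (st) no-port MEM/MEM
  cy4 -> i6 (ld) no-port MEM/MEM
  cy5 -> i7 (ld) no-port MEM/BR
  cy6 -> i8 (blt) tail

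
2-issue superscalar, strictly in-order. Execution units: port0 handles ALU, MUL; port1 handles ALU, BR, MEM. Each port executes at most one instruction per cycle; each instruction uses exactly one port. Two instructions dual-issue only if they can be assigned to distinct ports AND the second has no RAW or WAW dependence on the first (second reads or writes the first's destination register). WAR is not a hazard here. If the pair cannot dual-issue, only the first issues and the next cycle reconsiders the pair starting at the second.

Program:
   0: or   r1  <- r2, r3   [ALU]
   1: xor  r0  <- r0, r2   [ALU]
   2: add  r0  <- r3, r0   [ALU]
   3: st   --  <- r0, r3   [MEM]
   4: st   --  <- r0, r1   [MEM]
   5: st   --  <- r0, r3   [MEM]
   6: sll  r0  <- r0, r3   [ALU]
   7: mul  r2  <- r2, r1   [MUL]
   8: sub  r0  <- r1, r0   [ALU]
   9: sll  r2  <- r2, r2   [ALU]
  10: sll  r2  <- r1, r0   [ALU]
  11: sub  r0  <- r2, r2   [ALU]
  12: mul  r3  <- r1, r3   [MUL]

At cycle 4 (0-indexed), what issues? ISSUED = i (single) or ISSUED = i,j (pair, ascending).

ISSUED = 5,6

#0 head=0: or/xor i0&i1 dual
#1 head=2: add i2 RAW r0
#2 head=3: st i3 no-port MEM/MEM
#3 head=4: st i4 no-port MEM/MEM
#4 head=5: st/sll i5&i6 dual
#5 head=7: mul/sub i7&i8 dual
#6 head=9: sll i9 WAW r2
#7 head=10: sll i10 RAW r2
#8 head=11: sub/mul i11&i12 dual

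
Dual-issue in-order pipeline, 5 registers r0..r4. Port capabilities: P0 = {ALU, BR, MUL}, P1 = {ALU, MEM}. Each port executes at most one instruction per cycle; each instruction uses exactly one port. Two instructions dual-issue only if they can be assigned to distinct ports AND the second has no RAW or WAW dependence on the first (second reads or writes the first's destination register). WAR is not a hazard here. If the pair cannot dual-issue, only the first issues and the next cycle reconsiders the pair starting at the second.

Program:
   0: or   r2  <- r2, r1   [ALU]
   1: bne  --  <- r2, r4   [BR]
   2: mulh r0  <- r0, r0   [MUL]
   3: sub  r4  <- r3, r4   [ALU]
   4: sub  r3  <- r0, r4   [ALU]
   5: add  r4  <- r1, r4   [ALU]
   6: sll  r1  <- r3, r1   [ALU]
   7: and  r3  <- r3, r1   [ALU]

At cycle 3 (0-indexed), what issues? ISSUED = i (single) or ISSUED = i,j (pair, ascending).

ISSUED = 4,5

  cy0 -> i0 (or) RAW r2
  cy1 -> i1 (bne) no-port BR/MUL
  cy2 -> i2&i3 (mulh sub) dual
  cy3 -> i4&i5 (sub add) dual
  cy4 -> i6 (sll) RAW r1
  cy5 -> i7 (and) tail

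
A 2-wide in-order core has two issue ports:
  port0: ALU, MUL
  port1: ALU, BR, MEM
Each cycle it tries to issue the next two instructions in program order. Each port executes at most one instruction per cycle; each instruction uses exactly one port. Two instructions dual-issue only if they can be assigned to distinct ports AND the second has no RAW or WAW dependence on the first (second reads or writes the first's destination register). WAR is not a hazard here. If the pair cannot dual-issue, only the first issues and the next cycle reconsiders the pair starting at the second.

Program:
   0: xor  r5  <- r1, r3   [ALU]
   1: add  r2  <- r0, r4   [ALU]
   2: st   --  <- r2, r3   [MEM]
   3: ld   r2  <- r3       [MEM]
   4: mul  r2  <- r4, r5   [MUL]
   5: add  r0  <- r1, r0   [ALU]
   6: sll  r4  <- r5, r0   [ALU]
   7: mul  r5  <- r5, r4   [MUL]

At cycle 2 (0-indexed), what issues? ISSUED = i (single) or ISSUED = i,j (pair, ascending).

0. xor add @i0&i1  | 2-wide
1. st @i2  | no-port MEM/MEM
2. ld @i3  | WAW r2
3. mul add @i4&i5  | 2-wide
4. sll @i6  | RAW r4
5. mul @i7  | tail

ISSUED = 3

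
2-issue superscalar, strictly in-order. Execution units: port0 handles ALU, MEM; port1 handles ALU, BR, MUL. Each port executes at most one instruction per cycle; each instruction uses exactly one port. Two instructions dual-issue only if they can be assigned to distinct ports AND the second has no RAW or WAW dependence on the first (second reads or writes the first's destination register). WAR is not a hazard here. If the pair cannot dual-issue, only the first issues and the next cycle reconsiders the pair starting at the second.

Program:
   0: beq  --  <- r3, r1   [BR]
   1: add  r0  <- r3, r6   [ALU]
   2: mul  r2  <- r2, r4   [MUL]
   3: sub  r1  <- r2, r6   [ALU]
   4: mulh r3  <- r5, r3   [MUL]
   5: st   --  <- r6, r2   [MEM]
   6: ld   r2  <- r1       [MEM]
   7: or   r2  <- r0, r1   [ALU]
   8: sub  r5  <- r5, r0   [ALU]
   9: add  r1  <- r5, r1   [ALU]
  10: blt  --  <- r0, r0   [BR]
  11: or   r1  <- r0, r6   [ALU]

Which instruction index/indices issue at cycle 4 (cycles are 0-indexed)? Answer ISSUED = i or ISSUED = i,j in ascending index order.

[0] i0&i1  beq add  -- dual
[1] i2  mul  -- RAW r2
[2] i3&i4  sub mulh  -- dual
[3] i5  st  -- no-port MEM/MEM
[4] i6  ld  -- WAW r2
[5] i7&i8  or sub  -- dual
[6] i9&i10  add blt  -- dual
[7] i11  or  -- tail

ISSUED = 6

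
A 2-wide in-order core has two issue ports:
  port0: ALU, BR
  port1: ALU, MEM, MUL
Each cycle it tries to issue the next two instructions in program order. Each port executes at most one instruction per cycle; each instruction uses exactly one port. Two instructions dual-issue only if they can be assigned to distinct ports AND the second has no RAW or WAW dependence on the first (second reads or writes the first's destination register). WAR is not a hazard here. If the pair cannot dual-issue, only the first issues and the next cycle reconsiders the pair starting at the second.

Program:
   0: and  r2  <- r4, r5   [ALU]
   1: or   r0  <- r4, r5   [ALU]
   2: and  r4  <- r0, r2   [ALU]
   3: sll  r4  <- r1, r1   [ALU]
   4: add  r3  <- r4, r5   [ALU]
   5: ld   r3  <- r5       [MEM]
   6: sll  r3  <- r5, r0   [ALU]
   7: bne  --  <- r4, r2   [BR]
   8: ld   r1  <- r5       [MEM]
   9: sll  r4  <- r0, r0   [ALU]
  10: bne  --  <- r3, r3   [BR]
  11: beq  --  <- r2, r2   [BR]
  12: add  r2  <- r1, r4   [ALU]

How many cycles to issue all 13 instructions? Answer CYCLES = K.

CYCLES = 9

0. and or @i0,i1  | dual
1. and @i2  | WAW r4
2. sll @i3  | RAW r4
3. add @i4  | WAW r3
4. ld @i5  | WAW r3
5. sll bne @i6,i7  | dual
6. ld sll @i8,i9  | dual
7. bne @i10  | no-port BR/BR
8. beq add @i11,i12  | dual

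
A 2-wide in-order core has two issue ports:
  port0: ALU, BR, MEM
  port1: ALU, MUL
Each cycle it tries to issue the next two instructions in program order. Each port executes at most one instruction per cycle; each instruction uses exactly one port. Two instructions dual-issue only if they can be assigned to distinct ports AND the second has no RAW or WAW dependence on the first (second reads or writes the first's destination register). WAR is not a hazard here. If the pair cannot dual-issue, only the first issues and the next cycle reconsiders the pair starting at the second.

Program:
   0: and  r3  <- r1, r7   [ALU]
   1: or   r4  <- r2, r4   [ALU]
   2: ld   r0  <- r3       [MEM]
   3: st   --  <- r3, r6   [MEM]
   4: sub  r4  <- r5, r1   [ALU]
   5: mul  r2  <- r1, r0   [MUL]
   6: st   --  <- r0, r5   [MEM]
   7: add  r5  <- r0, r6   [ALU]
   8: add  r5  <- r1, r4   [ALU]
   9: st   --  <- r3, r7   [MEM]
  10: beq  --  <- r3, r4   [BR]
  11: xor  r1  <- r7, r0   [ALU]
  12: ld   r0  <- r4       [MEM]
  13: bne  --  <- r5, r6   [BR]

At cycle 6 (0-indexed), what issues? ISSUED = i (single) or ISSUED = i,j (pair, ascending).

0. and.ALU/or.ALU @i0&i1  | 2-wide
1. ld.MEM @i2  | no-port MEM/MEM
2. st.MEM/sub.ALU @i3&i4  | 2-wide
3. mul.MUL/st.MEM @i5&i6  | 2-wide
4. add.ALU @i7  | WAW r5
5. add.ALU/st.MEM @i8&i9  | 2-wide
6. beq.BR/xor.ALU @i10&i11  | 2-wide
7. ld.MEM @i12  | no-port MEM/BR
8. bne.BR @i13  | tail

ISSUED = 10,11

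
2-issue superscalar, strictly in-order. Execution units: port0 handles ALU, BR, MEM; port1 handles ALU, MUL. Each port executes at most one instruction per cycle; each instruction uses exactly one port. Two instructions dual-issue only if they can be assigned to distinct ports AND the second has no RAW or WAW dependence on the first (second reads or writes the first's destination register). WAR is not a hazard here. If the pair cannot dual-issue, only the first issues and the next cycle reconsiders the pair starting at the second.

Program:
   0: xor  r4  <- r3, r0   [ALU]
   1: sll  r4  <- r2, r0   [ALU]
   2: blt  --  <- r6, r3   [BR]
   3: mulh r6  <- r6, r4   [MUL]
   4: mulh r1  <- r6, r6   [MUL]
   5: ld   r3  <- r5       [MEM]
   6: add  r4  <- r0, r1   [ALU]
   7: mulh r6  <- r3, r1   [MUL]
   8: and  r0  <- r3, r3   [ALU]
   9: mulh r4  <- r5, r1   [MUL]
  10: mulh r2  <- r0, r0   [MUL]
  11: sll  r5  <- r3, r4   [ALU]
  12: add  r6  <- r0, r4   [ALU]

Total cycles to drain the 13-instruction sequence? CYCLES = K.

CYCLES = 8

#0 head=0: xor i0 WAW r4
#1 head=1: sll/blt i1,i2 pair
#2 head=3: mulh i3 no-port MUL/MUL
#3 head=4: mulh/ld i4,i5 pair
#4 head=6: add/mulh i6,i7 pair
#5 head=8: and/mulh i8,i9 pair
#6 head=10: mulh/sll i10,i11 pair
#7 head=12: add i12 tail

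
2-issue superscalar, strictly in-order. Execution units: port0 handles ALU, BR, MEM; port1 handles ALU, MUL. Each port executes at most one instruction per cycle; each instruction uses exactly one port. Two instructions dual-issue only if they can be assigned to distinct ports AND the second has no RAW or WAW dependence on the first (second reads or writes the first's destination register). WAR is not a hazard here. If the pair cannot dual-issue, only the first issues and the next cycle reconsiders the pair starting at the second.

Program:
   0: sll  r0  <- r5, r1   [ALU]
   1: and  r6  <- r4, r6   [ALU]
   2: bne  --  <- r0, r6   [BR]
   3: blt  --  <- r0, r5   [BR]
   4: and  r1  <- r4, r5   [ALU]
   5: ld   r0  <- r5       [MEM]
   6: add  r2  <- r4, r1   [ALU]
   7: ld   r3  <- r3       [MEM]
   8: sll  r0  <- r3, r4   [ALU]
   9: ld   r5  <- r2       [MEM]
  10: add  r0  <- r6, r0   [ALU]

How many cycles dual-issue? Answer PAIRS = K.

PAIRS = 4

#0 head=0: sll/and i0/i1 2-wide
#1 head=2: bne i2 no-port BR/BR
#2 head=3: blt/and i3/i4 2-wide
#3 head=5: ld/add i5/i6 2-wide
#4 head=7: ld i7 RAW r3
#5 head=8: sll/ld i8/i9 2-wide
#6 head=10: add i10 tail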